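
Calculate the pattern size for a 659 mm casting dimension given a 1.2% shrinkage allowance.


Formula: L_pattern = L_casting * (1 + shrinkage_rate/100)
Shrinkage factor = 1 + 1.2/100 = 1.012
L_pattern = 659 mm * 1.012 = 666.9080 mm

666.9080 mm


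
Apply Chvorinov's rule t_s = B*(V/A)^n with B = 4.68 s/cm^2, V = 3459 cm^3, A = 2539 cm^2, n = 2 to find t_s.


Formula: t_s = B * (V/A)^n  (Chvorinov's rule, n=2)
Modulus M = V/A = 3459/2539 = 1.362347 cm
M^2 = 1.362347^2 = 1.855989 cm^2
t_s = 4.68 * 1.855989 = 8.6860 s

Answer: 8.6860 s


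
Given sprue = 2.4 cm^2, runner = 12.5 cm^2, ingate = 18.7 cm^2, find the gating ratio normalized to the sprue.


Sprue:Runner:Ingate = 1 : 12.5/2.4 : 18.7/2.4 = 1:5.21:7.79

Answer: 1:5.21:7.79


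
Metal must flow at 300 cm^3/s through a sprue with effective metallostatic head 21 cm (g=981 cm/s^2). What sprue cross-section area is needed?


Formula: v = sqrt(2*g*h), A = Q/v
Velocity: v = sqrt(2 * 981 * 21) = sqrt(41202) = 202.9828 cm/s
Sprue area: A = Q / v = 300 / 202.9828 = 1.4780 cm^2

Answer: 1.4780 cm^2


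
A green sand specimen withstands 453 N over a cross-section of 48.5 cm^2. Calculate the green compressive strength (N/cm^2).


Formula: Compressive Strength = Force / Area
Strength = 453 N / 48.5 cm^2 = 9.3402 N/cm^2


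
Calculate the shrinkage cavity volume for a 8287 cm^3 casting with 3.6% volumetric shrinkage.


Formula: V_shrink = V_casting * shrinkage_pct / 100
V_shrink = 8287 cm^3 * 3.6 / 100 = 298.3320 cm^3

Final answer: 298.3320 cm^3


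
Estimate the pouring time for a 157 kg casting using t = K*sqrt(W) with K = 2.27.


Formula: t = K * sqrt(W)
sqrt(W) = sqrt(157) = 12.52996
t = 2.27 * 12.52996 = 28.4430 s

28.4430 s


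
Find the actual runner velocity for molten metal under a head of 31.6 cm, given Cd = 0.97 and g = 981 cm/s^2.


Formula: v = Cd * sqrt(2 * g * h)  (Torricelli with discharge coefficient)
2*g*h = 2 * 981 * 31.6 = 61999.2 cm^2/s^2
sqrt(61999.2) = 248.99639 cm/s
v = 0.97 * 248.99639 = 241.5265 cm/s


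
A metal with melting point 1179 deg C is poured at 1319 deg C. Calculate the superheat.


Formula: Superheat = T_pour - T_melt
Superheat = 1319 - 1179 = 140 deg C

Answer: 140 deg C


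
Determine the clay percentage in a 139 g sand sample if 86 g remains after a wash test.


Formula: Clay% = (W_total - W_washed) / W_total * 100
Clay mass = 139 - 86 = 53 g
Clay% = 53 / 139 * 100 = 38.1295%


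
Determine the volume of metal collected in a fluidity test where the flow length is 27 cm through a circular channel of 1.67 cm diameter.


Formula: V = pi * (d/2)^2 * L  (cylinder volume)
Radius = 1.67/2 = 0.835 cm
V = pi * 0.835^2 * 27 = 59.1407 cm^3

Final answer: 59.1407 cm^3


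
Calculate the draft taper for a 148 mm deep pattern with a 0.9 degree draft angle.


Formula: taper = depth * tan(draft_angle)
tan(0.9 deg) = 0.0157093
taper = 148 mm * 0.0157093 = 2.3250 mm


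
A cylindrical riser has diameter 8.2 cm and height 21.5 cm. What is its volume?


Formula: V = pi * (D/2)^2 * H  (cylinder volume)
Radius = D/2 = 8.2/2 = 4.1 cm
V = pi * 4.1^2 * 21.5 = 1135.4187 cm^3


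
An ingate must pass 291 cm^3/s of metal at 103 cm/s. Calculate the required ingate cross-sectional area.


Formula: A_ingate = Q / v  (continuity equation)
A = 291 cm^3/s / 103 cm/s = 2.8252 cm^2

Final answer: 2.8252 cm^2


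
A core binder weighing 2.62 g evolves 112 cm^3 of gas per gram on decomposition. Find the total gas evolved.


Formula: V_gas = W_binder * gas_evolution_rate
V = 2.62 g * 112 cm^3/g = 293.4400 cm^3

Answer: 293.4400 cm^3


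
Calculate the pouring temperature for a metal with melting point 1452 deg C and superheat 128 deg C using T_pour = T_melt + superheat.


Formula: T_pour = T_melt + Superheat
T_pour = 1452 + 128 = 1580 deg C

Final answer: 1580 deg C


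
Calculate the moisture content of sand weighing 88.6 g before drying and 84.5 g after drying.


Formula: MC = (W_wet - W_dry) / W_wet * 100
Water mass = 88.6 - 84.5 = 4.1 g
MC = 4.1 / 88.6 * 100 = 4.6275%

Final answer: 4.6275%


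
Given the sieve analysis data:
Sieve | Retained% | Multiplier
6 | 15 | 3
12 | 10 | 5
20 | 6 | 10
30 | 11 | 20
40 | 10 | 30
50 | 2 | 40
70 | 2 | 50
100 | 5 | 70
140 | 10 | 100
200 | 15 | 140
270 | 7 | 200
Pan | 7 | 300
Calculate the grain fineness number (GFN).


Formula: GFN = sum(pct * multiplier) / sum(pct)
sum(pct * multiplier) = 7805
sum(pct) = 100
GFN = 7805 / 100 = 78.05

Final answer: 78.05


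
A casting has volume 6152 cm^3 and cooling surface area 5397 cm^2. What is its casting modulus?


Formula: Casting Modulus M = V / A
M = 6152 cm^3 / 5397 cm^2 = 1.1399 cm


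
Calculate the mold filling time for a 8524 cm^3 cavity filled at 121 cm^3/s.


Formula: t_fill = V_mold / Q_flow
t = 8524 cm^3 / 121 cm^3/s = 70.4463 s

70.4463 s


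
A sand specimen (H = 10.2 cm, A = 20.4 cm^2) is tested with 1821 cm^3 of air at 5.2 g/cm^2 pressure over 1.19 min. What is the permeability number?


Formula: Permeability Number P = (V * H) / (p * A * t)
Numerator: V * H = 1821 * 10.2 = 18574.2
Denominator: p * A * t = 5.2 * 20.4 * 1.19 = 126.2352
P = 18574.2 / 126.2352 = 147.1396

Answer: 147.1396


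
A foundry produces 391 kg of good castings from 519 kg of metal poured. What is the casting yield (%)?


Formula: Casting Yield = (W_good / W_total) * 100
Yield = (391 kg / 519 kg) * 100 = 75.3372%

75.3372%


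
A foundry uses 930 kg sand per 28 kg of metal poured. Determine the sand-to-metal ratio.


Formula: Sand-to-Metal Ratio = W_sand / W_metal
Ratio = 930 kg / 28 kg = 33.2143

Answer: 33.2143


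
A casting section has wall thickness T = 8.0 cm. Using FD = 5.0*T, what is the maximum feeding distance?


Formula: FD = 5.0 * T  (riser feeding-distance rule)
FD = 5.0 * 8.0 cm = 40.0000 cm

40.0000 cm


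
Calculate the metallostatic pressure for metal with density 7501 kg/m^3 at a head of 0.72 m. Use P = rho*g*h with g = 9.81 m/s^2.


Formula: P = rho * g * h
rho * g = 7501 * 9.81 = 73584.81 N/m^3
P = 73584.81 * 0.72 = 52981.0632 Pa

Final answer: 52981.0632 Pa


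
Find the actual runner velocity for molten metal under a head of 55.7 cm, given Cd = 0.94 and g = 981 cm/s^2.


Formula: v = Cd * sqrt(2 * g * h)  (Torricelli with discharge coefficient)
2*g*h = 2 * 981 * 55.7 = 109283.4 cm^2/s^2
sqrt(109283.4) = 330.58040 cm/s
v = 0.94 * 330.58040 = 310.7456 cm/s


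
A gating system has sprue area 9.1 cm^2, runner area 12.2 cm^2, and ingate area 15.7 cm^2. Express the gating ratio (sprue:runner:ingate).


Sprue:Runner:Ingate = 1 : 12.2/9.1 : 15.7/9.1 = 1:1.34:1.73

Answer: 1:1.34:1.73


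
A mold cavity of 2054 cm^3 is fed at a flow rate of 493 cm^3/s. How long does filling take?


Formula: t_fill = V_mold / Q_flow
t = 2054 cm^3 / 493 cm^3/s = 4.1663 s

Final answer: 4.1663 s


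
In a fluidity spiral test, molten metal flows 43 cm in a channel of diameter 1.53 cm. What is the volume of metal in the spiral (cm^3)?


Formula: V = pi * (d/2)^2 * L  (cylinder volume)
Radius = 1.53/2 = 0.765 cm
V = pi * 0.765^2 * 43 = 79.0572 cm^3

Final answer: 79.0572 cm^3


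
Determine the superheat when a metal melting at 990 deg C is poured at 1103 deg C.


Formula: Superheat = T_pour - T_melt
Superheat = 1103 - 990 = 113 deg C

113 deg C


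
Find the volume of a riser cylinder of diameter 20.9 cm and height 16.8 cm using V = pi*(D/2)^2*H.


Formula: V = pi * (D/2)^2 * H  (cylinder volume)
Radius = D/2 = 20.9/2 = 10.45 cm
V = pi * 10.45^2 * 16.8 = 5763.5722 cm^3

5763.5722 cm^3


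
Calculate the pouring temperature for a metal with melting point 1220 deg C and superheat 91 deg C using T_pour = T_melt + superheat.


Formula: T_pour = T_melt + Superheat
T_pour = 1220 + 91 = 1311 deg C

Final answer: 1311 deg C


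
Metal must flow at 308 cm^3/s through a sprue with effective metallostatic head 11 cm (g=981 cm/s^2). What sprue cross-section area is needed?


Formula: v = sqrt(2*g*h), A = Q/v
Velocity: v = sqrt(2 * 981 * 11) = sqrt(21582) = 146.9081 cm/s
Sprue area: A = Q / v = 308 / 146.9081 = 2.0965 cm^2

Answer: 2.0965 cm^2


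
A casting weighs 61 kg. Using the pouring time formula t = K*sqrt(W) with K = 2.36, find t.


Formula: t = K * sqrt(W)
sqrt(W) = sqrt(61) = 7.81025
t = 2.36 * 7.81025 = 18.4322 s

Final answer: 18.4322 s


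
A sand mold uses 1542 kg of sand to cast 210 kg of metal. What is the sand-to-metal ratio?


Formula: Sand-to-Metal Ratio = W_sand / W_metal
Ratio = 1542 kg / 210 kg = 7.3429

7.3429


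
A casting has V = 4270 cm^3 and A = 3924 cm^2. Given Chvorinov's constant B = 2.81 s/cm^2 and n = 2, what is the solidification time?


Formula: t_s = B * (V/A)^n  (Chvorinov's rule, n=2)
Modulus M = V/A = 4270/3924 = 1.088175 cm
M^2 = 1.088175^2 = 1.184125 cm^2
t_s = 2.81 * 1.184125 = 3.3274 s

Final answer: 3.3274 s


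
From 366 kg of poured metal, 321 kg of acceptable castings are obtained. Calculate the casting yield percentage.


Formula: Casting Yield = (W_good / W_total) * 100
Yield = (321 kg / 366 kg) * 100 = 87.7049%


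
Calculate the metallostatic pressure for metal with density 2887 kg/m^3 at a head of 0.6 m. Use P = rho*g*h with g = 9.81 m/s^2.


Formula: P = rho * g * h
rho * g = 2887 * 9.81 = 28321.47 N/m^3
P = 28321.47 * 0.6 = 16992.8820 Pa

Answer: 16992.8820 Pa


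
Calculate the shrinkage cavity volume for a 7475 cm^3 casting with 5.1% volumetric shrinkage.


Formula: V_shrink = V_casting * shrinkage_pct / 100
V_shrink = 7475 cm^3 * 5.1 / 100 = 381.2250 cm^3

Answer: 381.2250 cm^3


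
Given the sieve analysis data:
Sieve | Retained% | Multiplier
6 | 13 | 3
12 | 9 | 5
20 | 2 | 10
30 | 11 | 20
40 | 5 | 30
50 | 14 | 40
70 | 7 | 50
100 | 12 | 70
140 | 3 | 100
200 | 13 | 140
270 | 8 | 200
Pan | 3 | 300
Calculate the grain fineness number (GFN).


Formula: GFN = sum(pct * multiplier) / sum(pct)
sum(pct * multiplier) = 6844
sum(pct) = 100
GFN = 6844 / 100 = 68.44


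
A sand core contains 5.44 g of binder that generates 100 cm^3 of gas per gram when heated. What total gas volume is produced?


Formula: V_gas = W_binder * gas_evolution_rate
V = 5.44 g * 100 cm^3/g = 544.0000 cm^3


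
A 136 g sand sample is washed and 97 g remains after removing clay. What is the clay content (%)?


Formula: Clay% = (W_total - W_washed) / W_total * 100
Clay mass = 136 - 97 = 39 g
Clay% = 39 / 136 * 100 = 28.6765%

28.6765%


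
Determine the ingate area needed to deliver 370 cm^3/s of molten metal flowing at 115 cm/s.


Formula: A_ingate = Q / v  (continuity equation)
A = 370 cm^3/s / 115 cm/s = 3.2174 cm^2

Final answer: 3.2174 cm^2


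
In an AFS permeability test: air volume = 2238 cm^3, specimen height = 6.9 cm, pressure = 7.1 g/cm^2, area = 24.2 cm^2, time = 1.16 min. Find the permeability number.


Formula: Permeability Number P = (V * H) / (p * A * t)
Numerator: V * H = 2238 * 6.9 = 15442.2
Denominator: p * A * t = 7.1 * 24.2 * 1.16 = 199.3112
P = 15442.2 / 199.3112 = 77.4778

77.4778


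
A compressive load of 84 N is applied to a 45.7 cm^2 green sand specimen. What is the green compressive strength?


Formula: Compressive Strength = Force / Area
Strength = 84 N / 45.7 cm^2 = 1.8381 N/cm^2

Final answer: 1.8381 N/cm^2


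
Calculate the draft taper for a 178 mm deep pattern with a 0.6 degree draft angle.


Formula: taper = depth * tan(draft_angle)
tan(0.6 deg) = 0.0104724
taper = 178 mm * 0.0104724 = 1.8641 mm

1.8641 mm


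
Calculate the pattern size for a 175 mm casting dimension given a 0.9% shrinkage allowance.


Formula: L_pattern = L_casting * (1 + shrinkage_rate/100)
Shrinkage factor = 1 + 0.9/100 = 1.009
L_pattern = 175 mm * 1.009 = 176.5750 mm

Answer: 176.5750 mm


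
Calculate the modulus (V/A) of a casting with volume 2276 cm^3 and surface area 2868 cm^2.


Formula: Casting Modulus M = V / A
M = 2276 cm^3 / 2868 cm^2 = 0.7936 cm

Final answer: 0.7936 cm


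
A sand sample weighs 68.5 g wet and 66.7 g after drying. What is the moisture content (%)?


Formula: MC = (W_wet - W_dry) / W_wet * 100
Water mass = 68.5 - 66.7 = 1.8 g
MC = 1.8 / 68.5 * 100 = 2.6277%


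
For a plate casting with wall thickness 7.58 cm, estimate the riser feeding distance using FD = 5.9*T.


Formula: FD = 5.9 * T  (riser feeding-distance rule)
FD = 5.9 * 7.58 cm = 44.7220 cm

Answer: 44.7220 cm


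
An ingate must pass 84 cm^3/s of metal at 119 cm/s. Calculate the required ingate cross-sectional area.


Formula: A_ingate = Q / v  (continuity equation)
A = 84 cm^3/s / 119 cm/s = 0.7059 cm^2

Answer: 0.7059 cm^2


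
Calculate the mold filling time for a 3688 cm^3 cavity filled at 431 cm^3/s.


Formula: t_fill = V_mold / Q_flow
t = 3688 cm^3 / 431 cm^3/s = 8.5568 s

Answer: 8.5568 s


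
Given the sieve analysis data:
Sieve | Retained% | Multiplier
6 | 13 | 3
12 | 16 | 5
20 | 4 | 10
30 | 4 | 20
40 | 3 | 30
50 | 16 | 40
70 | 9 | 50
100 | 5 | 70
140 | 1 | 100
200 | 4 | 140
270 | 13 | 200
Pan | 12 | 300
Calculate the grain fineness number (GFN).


Formula: GFN = sum(pct * multiplier) / sum(pct)
sum(pct * multiplier) = 8629
sum(pct) = 100
GFN = 8629 / 100 = 86.29

Answer: 86.29


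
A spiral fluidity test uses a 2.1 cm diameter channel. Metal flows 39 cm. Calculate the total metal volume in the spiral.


Formula: V = pi * (d/2)^2 * L  (cylinder volume)
Radius = 2.1/2 = 1.05 cm
V = pi * 1.05^2 * 39 = 135.0806 cm^3

Final answer: 135.0806 cm^3


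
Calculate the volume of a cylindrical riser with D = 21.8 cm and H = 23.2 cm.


Formula: V = pi * (D/2)^2 * H  (cylinder volume)
Radius = D/2 = 21.8/2 = 10.9 cm
V = pi * 10.9^2 * 23.2 = 8659.4609 cm^3

Final answer: 8659.4609 cm^3


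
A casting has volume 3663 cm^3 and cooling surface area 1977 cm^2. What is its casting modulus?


Formula: Casting Modulus M = V / A
M = 3663 cm^3 / 1977 cm^2 = 1.8528 cm

1.8528 cm


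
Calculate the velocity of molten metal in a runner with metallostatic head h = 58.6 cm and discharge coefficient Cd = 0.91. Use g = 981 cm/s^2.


Formula: v = Cd * sqrt(2 * g * h)  (Torricelli with discharge coefficient)
2*g*h = 2 * 981 * 58.6 = 114973.2 cm^2/s^2
sqrt(114973.2) = 339.07698 cm/s
v = 0.91 * 339.07698 = 308.5601 cm/s

Final answer: 308.5601 cm/s


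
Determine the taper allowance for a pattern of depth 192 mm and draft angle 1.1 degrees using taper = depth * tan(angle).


Formula: taper = depth * tan(draft_angle)
tan(1.1 deg) = 0.0192010
taper = 192 mm * 0.0192010 = 3.6866 mm

3.6866 mm


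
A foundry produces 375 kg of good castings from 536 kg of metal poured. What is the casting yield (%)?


Formula: Casting Yield = (W_good / W_total) * 100
Yield = (375 kg / 536 kg) * 100 = 69.9627%


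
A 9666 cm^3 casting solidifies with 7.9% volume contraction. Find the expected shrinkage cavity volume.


Formula: V_shrink = V_casting * shrinkage_pct / 100
V_shrink = 9666 cm^3 * 7.9 / 100 = 763.6140 cm^3


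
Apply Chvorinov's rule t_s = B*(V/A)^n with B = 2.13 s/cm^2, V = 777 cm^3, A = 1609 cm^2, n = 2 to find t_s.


Formula: t_s = B * (V/A)^n  (Chvorinov's rule, n=2)
Modulus M = V/A = 777/1609 = 0.482909 cm
M^2 = 0.482909^2 = 0.233201 cm^2
t_s = 2.13 * 0.233201 = 0.4967 s

Final answer: 0.4967 s


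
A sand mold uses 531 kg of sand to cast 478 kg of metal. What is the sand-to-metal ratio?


Formula: Sand-to-Metal Ratio = W_sand / W_metal
Ratio = 531 kg / 478 kg = 1.1109

Answer: 1.1109


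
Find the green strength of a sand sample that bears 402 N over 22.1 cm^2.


Formula: Compressive Strength = Force / Area
Strength = 402 N / 22.1 cm^2 = 18.1900 N/cm^2


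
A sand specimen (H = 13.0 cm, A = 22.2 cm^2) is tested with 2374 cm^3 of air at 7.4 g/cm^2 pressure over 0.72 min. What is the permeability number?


Formula: Permeability Number P = (V * H) / (p * A * t)
Numerator: V * H = 2374 * 13.0 = 30862.0
Denominator: p * A * t = 7.4 * 22.2 * 0.72 = 118.2816
P = 30862.0 / 118.2816 = 260.9197

Answer: 260.9197


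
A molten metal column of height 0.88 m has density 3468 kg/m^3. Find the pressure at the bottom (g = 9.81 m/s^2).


Formula: P = rho * g * h
rho * g = 3468 * 9.81 = 34021.08 N/m^3
P = 34021.08 * 0.88 = 29938.5504 Pa


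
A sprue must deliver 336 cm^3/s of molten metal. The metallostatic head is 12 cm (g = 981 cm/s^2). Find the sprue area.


Formula: v = sqrt(2*g*h), A = Q/v
Velocity: v = sqrt(2 * 981 * 12) = sqrt(23544) = 153.4405 cm/s
Sprue area: A = Q / v = 336 / 153.4405 = 2.1898 cm^2


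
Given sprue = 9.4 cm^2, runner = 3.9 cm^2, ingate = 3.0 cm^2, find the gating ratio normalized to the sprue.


Sprue:Runner:Ingate = 1 : 3.9/9.4 : 3.0/9.4 = 1:0.41:0.32

1:0.41:0.32


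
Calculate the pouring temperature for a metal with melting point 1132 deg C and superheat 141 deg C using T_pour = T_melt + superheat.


Formula: T_pour = T_melt + Superheat
T_pour = 1132 + 141 = 1273 deg C

Final answer: 1273 deg C


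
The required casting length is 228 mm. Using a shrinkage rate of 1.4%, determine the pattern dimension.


Formula: L_pattern = L_casting * (1 + shrinkage_rate/100)
Shrinkage factor = 1 + 1.4/100 = 1.014
L_pattern = 228 mm * 1.014 = 231.1920 mm

Answer: 231.1920 mm


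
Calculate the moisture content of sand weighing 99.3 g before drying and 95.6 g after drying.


Formula: MC = (W_wet - W_dry) / W_wet * 100
Water mass = 99.3 - 95.6 = 3.7 g
MC = 3.7 / 99.3 * 100 = 3.7261%

Answer: 3.7261%


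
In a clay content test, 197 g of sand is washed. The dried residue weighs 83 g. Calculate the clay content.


Formula: Clay% = (W_total - W_washed) / W_total * 100
Clay mass = 197 - 83 = 114 g
Clay% = 114 / 197 * 100 = 57.8680%

Answer: 57.8680%


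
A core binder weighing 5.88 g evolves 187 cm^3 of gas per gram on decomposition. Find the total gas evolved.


Formula: V_gas = W_binder * gas_evolution_rate
V = 5.88 g * 187 cm^3/g = 1099.5600 cm^3


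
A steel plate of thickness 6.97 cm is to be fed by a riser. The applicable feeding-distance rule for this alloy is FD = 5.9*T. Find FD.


Formula: FD = 5.9 * T  (riser feeding-distance rule)
FD = 5.9 * 6.97 cm = 41.1230 cm

41.1230 cm


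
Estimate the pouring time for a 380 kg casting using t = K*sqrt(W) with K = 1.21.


Formula: t = K * sqrt(W)
sqrt(W) = sqrt(380) = 19.49359
t = 1.21 * 19.49359 = 23.5872 s

Answer: 23.5872 s


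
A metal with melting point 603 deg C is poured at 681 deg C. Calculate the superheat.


Formula: Superheat = T_pour - T_melt
Superheat = 681 - 603 = 78 deg C


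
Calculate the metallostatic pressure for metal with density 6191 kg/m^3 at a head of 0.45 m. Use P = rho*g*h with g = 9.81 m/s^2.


Formula: P = rho * g * h
rho * g = 6191 * 9.81 = 60733.71 N/m^3
P = 60733.71 * 0.45 = 27330.1695 Pa


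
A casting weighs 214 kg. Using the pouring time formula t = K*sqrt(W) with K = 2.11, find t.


Formula: t = K * sqrt(W)
sqrt(W) = sqrt(214) = 14.62874
t = 2.11 * 14.62874 = 30.8666 s

Answer: 30.8666 s


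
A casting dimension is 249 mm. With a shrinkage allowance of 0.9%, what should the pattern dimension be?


Formula: L_pattern = L_casting * (1 + shrinkage_rate/100)
Shrinkage factor = 1 + 0.9/100 = 1.009
L_pattern = 249 mm * 1.009 = 251.2410 mm

Answer: 251.2410 mm


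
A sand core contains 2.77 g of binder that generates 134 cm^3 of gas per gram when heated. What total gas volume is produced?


Formula: V_gas = W_binder * gas_evolution_rate
V = 2.77 g * 134 cm^3/g = 371.1800 cm^3

Final answer: 371.1800 cm^3


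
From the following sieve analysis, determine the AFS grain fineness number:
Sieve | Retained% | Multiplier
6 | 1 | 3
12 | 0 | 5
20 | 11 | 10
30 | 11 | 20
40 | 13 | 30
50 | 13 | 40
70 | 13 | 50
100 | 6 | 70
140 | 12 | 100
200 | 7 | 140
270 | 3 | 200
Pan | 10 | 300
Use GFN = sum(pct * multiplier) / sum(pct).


Formula: GFN = sum(pct * multiplier) / sum(pct)
sum(pct * multiplier) = 8093
sum(pct) = 100
GFN = 8093 / 100 = 80.93

80.93


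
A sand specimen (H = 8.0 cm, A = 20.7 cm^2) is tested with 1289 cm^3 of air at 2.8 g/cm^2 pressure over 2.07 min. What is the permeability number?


Formula: Permeability Number P = (V * H) / (p * A * t)
Numerator: V * H = 1289 * 8.0 = 10312.0
Denominator: p * A * t = 2.8 * 20.7 * 2.07 = 119.9772
P = 10312.0 / 119.9772 = 85.9497

Answer: 85.9497


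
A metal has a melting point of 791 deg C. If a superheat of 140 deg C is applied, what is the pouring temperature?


Formula: T_pour = T_melt + Superheat
T_pour = 791 + 140 = 931 deg C

Final answer: 931 deg C


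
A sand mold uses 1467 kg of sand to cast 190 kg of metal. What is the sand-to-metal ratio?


Formula: Sand-to-Metal Ratio = W_sand / W_metal
Ratio = 1467 kg / 190 kg = 7.7211


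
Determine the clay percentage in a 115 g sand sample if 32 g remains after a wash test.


Formula: Clay% = (W_total - W_washed) / W_total * 100
Clay mass = 115 - 32 = 83 g
Clay% = 83 / 115 * 100 = 72.1739%

Final answer: 72.1739%


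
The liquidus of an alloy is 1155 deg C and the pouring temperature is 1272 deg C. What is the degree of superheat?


Formula: Superheat = T_pour - T_melt
Superheat = 1272 - 1155 = 117 deg C


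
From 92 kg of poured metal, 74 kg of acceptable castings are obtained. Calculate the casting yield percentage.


Formula: Casting Yield = (W_good / W_total) * 100
Yield = (74 kg / 92 kg) * 100 = 80.4348%

Answer: 80.4348%


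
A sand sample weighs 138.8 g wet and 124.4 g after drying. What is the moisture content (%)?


Formula: MC = (W_wet - W_dry) / W_wet * 100
Water mass = 138.8 - 124.4 = 14.4 g
MC = 14.4 / 138.8 * 100 = 10.3746%

10.3746%


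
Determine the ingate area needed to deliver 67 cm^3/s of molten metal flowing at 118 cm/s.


Formula: A_ingate = Q / v  (continuity equation)
A = 67 cm^3/s / 118 cm/s = 0.5678 cm^2

0.5678 cm^2


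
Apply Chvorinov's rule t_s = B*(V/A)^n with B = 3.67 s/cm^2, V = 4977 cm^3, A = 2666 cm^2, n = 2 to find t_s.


Formula: t_s = B * (V/A)^n  (Chvorinov's rule, n=2)
Modulus M = V/A = 4977/2666 = 1.866842 cm
M^2 = 1.866842^2 = 3.485099 cm^2
t_s = 3.67 * 3.485099 = 12.7903 s


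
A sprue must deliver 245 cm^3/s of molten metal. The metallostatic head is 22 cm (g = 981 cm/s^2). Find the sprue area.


Formula: v = sqrt(2*g*h), A = Q/v
Velocity: v = sqrt(2 * 981 * 22) = sqrt(43164) = 207.7595 cm/s
Sprue area: A = Q / v = 245 / 207.7595 = 1.1792 cm^2

Final answer: 1.1792 cm^2


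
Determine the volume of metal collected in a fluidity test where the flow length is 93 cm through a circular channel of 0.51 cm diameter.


Formula: V = pi * (d/2)^2 * L  (cylinder volume)
Radius = 0.51/2 = 0.255 cm
V = pi * 0.255^2 * 93 = 18.9982 cm^3

Answer: 18.9982 cm^3


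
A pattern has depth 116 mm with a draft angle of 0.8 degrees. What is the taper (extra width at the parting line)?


Formula: taper = depth * tan(draft_angle)
tan(0.8 deg) = 0.0139635
taper = 116 mm * 0.0139635 = 1.6198 mm

1.6198 mm


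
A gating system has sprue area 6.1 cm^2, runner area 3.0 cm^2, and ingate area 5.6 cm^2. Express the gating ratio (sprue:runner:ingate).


Sprue:Runner:Ingate = 1 : 3.0/6.1 : 5.6/6.1 = 1:0.49:0.92

Final answer: 1:0.49:0.92


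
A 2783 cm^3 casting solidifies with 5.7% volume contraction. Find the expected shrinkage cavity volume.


Formula: V_shrink = V_casting * shrinkage_pct / 100
V_shrink = 2783 cm^3 * 5.7 / 100 = 158.6310 cm^3


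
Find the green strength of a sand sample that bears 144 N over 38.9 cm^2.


Formula: Compressive Strength = Force / Area
Strength = 144 N / 38.9 cm^2 = 3.7018 N/cm^2


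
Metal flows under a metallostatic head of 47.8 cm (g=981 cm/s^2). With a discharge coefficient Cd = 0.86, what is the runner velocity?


Formula: v = Cd * sqrt(2 * g * h)  (Torricelli with discharge coefficient)
2*g*h = 2 * 981 * 47.8 = 93783.6 cm^2/s^2
sqrt(93783.6) = 306.24108 cm/s
v = 0.86 * 306.24108 = 263.3673 cm/s


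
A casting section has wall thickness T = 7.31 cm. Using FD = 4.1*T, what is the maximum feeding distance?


Formula: FD = 4.1 * T  (riser feeding-distance rule)
FD = 4.1 * 7.31 cm = 29.9710 cm

Answer: 29.9710 cm


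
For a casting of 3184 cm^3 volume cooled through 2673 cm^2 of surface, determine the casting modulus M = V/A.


Formula: Casting Modulus M = V / A
M = 3184 cm^3 / 2673 cm^2 = 1.1912 cm

Answer: 1.1912 cm


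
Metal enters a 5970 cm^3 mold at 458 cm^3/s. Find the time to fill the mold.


Formula: t_fill = V_mold / Q_flow
t = 5970 cm^3 / 458 cm^3/s = 13.0349 s

13.0349 s


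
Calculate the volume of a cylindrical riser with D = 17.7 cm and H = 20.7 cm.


Formula: V = pi * (D/2)^2 * H  (cylinder volume)
Radius = D/2 = 17.7/2 = 8.85 cm
V = pi * 8.85^2 * 20.7 = 5093.3880 cm^3

Answer: 5093.3880 cm^3


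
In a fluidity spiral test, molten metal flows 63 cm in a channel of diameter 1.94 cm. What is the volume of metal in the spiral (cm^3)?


Formula: V = pi * (d/2)^2 * L  (cylinder volume)
Radius = 1.94/2 = 0.97 cm
V = pi * 0.97^2 * 63 = 186.2232 cm^3


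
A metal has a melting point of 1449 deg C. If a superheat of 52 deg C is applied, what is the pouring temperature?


Formula: T_pour = T_melt + Superheat
T_pour = 1449 + 52 = 1501 deg C

Final answer: 1501 deg C


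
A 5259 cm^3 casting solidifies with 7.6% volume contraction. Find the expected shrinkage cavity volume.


Formula: V_shrink = V_casting * shrinkage_pct / 100
V_shrink = 5259 cm^3 * 7.6 / 100 = 399.6840 cm^3

Final answer: 399.6840 cm^3


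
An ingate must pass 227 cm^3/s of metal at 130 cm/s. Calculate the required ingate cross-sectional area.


Formula: A_ingate = Q / v  (continuity equation)
A = 227 cm^3/s / 130 cm/s = 1.7462 cm^2

Answer: 1.7462 cm^2


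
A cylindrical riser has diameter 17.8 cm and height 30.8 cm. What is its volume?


Formula: V = pi * (D/2)^2 * H  (cylinder volume)
Radius = D/2 = 17.8/2 = 8.9 cm
V = pi * 8.9^2 * 30.8 = 7664.4431 cm^3

7664.4431 cm^3


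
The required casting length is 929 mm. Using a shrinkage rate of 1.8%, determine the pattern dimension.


Formula: L_pattern = L_casting * (1 + shrinkage_rate/100)
Shrinkage factor = 1 + 1.8/100 = 1.018
L_pattern = 929 mm * 1.018 = 945.7220 mm


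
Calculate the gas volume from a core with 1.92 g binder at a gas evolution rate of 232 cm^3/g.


Formula: V_gas = W_binder * gas_evolution_rate
V = 1.92 g * 232 cm^3/g = 445.4400 cm^3


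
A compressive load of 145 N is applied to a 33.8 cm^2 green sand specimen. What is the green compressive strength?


Formula: Compressive Strength = Force / Area
Strength = 145 N / 33.8 cm^2 = 4.2899 N/cm^2

4.2899 N/cm^2


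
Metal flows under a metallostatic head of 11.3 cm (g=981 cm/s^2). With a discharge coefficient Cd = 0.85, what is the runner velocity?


Formula: v = Cd * sqrt(2 * g * h)  (Torricelli with discharge coefficient)
2*g*h = 2 * 981 * 11.3 = 22170.6 cm^2/s^2
sqrt(22170.6) = 148.89795 cm/s
v = 0.85 * 148.89795 = 126.5633 cm/s


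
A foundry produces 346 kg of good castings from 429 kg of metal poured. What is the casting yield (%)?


Formula: Casting Yield = (W_good / W_total) * 100
Yield = (346 kg / 429 kg) * 100 = 80.6527%

80.6527%


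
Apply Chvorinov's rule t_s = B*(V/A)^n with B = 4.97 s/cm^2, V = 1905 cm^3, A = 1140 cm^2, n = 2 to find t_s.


Formula: t_s = B * (V/A)^n  (Chvorinov's rule, n=2)
Modulus M = V/A = 1905/1140 = 1.671053 cm
M^2 = 1.671053^2 = 2.792418 cm^2
t_s = 4.97 * 2.792418 = 13.8783 s

Final answer: 13.8783 s


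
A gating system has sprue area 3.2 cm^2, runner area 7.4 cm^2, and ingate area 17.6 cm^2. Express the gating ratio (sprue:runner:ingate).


Sprue:Runner:Ingate = 1 : 7.4/3.2 : 17.6/3.2 = 1:2.31:5.50


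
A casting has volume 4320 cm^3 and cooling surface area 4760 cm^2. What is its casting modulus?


Formula: Casting Modulus M = V / A
M = 4320 cm^3 / 4760 cm^2 = 0.9076 cm


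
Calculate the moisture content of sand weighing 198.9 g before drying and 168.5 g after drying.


Formula: MC = (W_wet - W_dry) / W_wet * 100
Water mass = 198.9 - 168.5 = 30.4 g
MC = 30.4 / 198.9 * 100 = 15.2841%

Final answer: 15.2841%


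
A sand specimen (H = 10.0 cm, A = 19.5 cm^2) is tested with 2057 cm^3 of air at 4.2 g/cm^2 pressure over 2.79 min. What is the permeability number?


Formula: Permeability Number P = (V * H) / (p * A * t)
Numerator: V * H = 2057 * 10.0 = 20570.0
Denominator: p * A * t = 4.2 * 19.5 * 2.79 = 228.501
P = 20570.0 / 228.501 = 90.0215

90.0215


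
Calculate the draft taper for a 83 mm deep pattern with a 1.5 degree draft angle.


Formula: taper = depth * tan(draft_angle)
tan(1.5 deg) = 0.0261859
taper = 83 mm * 0.0261859 = 2.1734 mm

2.1734 mm


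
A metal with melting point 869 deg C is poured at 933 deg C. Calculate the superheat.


Formula: Superheat = T_pour - T_melt
Superheat = 933 - 869 = 64 deg C

Answer: 64 deg C


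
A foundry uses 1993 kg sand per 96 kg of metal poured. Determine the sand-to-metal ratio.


Formula: Sand-to-Metal Ratio = W_sand / W_metal
Ratio = 1993 kg / 96 kg = 20.7604


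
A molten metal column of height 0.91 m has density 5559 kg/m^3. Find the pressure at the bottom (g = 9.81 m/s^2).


Formula: P = rho * g * h
rho * g = 5559 * 9.81 = 54533.79 N/m^3
P = 54533.79 * 0.91 = 49625.7489 Pa

Final answer: 49625.7489 Pa


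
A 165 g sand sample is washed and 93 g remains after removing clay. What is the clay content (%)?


Formula: Clay% = (W_total - W_washed) / W_total * 100
Clay mass = 165 - 93 = 72 g
Clay% = 72 / 165 * 100 = 43.6364%


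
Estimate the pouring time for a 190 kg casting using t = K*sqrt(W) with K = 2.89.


Formula: t = K * sqrt(W)
sqrt(W) = sqrt(190) = 13.78405
t = 2.89 * 13.78405 = 39.8359 s

Answer: 39.8359 s


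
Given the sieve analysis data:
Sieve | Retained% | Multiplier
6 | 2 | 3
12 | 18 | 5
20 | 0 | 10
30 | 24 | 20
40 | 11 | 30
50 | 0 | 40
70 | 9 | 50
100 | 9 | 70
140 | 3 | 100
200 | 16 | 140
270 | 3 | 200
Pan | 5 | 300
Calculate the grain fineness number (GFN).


Formula: GFN = sum(pct * multiplier) / sum(pct)
sum(pct * multiplier) = 6626
sum(pct) = 100
GFN = 6626 / 100 = 66.26

66.26


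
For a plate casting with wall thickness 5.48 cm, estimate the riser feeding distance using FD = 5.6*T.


Formula: FD = 5.6 * T  (riser feeding-distance rule)
FD = 5.6 * 5.48 cm = 30.6880 cm

Final answer: 30.6880 cm


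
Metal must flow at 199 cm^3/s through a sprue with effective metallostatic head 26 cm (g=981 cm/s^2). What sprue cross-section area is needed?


Formula: v = sqrt(2*g*h), A = Q/v
Velocity: v = sqrt(2 * 981 * 26) = sqrt(51012) = 225.8584 cm/s
Sprue area: A = Q / v = 199 / 225.8584 = 0.8811 cm^2

Answer: 0.8811 cm^2


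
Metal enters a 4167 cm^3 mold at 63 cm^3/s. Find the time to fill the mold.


Formula: t_fill = V_mold / Q_flow
t = 4167 cm^3 / 63 cm^3/s = 66.1429 s

Answer: 66.1429 s


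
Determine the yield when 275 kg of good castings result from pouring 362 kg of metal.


Formula: Casting Yield = (W_good / W_total) * 100
Yield = (275 kg / 362 kg) * 100 = 75.9669%


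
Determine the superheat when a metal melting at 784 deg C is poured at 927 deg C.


Formula: Superheat = T_pour - T_melt
Superheat = 927 - 784 = 143 deg C

Answer: 143 deg C


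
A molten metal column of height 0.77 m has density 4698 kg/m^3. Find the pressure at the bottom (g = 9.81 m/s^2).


Formula: P = rho * g * h
rho * g = 4698 * 9.81 = 46087.38 N/m^3
P = 46087.38 * 0.77 = 35487.2826 Pa

35487.2826 Pa


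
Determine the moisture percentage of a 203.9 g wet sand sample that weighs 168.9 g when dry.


Formula: MC = (W_wet - W_dry) / W_wet * 100
Water mass = 203.9 - 168.9 = 35.0 g
MC = 35.0 / 203.9 * 100 = 17.1653%

17.1653%


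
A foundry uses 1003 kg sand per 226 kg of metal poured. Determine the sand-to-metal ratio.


Formula: Sand-to-Metal Ratio = W_sand / W_metal
Ratio = 1003 kg / 226 kg = 4.4381

Answer: 4.4381


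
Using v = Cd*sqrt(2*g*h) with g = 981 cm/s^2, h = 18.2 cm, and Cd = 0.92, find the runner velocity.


Formula: v = Cd * sqrt(2 * g * h)  (Torricelli with discharge coefficient)
2*g*h = 2 * 981 * 18.2 = 35708.4 cm^2/s^2
sqrt(35708.4) = 188.96666 cm/s
v = 0.92 * 188.96666 = 173.8493 cm/s

Final answer: 173.8493 cm/s


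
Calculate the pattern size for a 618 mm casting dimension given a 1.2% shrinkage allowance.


Formula: L_pattern = L_casting * (1 + shrinkage_rate/100)
Shrinkage factor = 1 + 1.2/100 = 1.012
L_pattern = 618 mm * 1.012 = 625.4160 mm

Final answer: 625.4160 mm


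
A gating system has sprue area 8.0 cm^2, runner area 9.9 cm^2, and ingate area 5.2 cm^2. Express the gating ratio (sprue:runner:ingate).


Sprue:Runner:Ingate = 1 : 9.9/8.0 : 5.2/8.0 = 1:1.24:0.65

Answer: 1:1.24:0.65


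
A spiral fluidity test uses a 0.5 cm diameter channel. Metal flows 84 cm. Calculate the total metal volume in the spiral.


Formula: V = pi * (d/2)^2 * L  (cylinder volume)
Radius = 0.5/2 = 0.25 cm
V = pi * 0.25^2 * 84 = 16.4934 cm^3

Answer: 16.4934 cm^3


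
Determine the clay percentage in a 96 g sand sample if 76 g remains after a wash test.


Formula: Clay% = (W_total - W_washed) / W_total * 100
Clay mass = 96 - 76 = 20 g
Clay% = 20 / 96 * 100 = 20.8333%

Answer: 20.8333%


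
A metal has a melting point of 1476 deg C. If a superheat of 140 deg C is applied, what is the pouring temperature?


Formula: T_pour = T_melt + Superheat
T_pour = 1476 + 140 = 1616 deg C

1616 deg C


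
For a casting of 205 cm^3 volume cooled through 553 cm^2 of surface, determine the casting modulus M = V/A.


Formula: Casting Modulus M = V / A
M = 205 cm^3 / 553 cm^2 = 0.3707 cm

Answer: 0.3707 cm


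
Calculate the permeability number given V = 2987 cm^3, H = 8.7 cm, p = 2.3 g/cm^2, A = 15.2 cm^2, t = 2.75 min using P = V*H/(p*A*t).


Formula: Permeability Number P = (V * H) / (p * A * t)
Numerator: V * H = 2987 * 8.7 = 25986.9
Denominator: p * A * t = 2.3 * 15.2 * 2.75 = 96.14
P = 25986.9 / 96.14 = 270.3027

270.3027


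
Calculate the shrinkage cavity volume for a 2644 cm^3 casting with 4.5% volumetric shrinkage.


Formula: V_shrink = V_casting * shrinkage_pct / 100
V_shrink = 2644 cm^3 * 4.5 / 100 = 118.9800 cm^3


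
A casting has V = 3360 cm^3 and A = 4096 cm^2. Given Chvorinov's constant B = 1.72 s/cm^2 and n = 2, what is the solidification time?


Formula: t_s = B * (V/A)^n  (Chvorinov's rule, n=2)
Modulus M = V/A = 3360/4096 = 0.820312 cm
M^2 = 0.820312^2 = 0.672912 cm^2
t_s = 1.72 * 0.672912 = 1.1574 s

1.1574 s


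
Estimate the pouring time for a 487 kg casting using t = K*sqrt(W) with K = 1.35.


Formula: t = K * sqrt(W)
sqrt(W) = sqrt(487) = 22.06808
t = 1.35 * 22.06808 = 29.7919 s

Answer: 29.7919 s


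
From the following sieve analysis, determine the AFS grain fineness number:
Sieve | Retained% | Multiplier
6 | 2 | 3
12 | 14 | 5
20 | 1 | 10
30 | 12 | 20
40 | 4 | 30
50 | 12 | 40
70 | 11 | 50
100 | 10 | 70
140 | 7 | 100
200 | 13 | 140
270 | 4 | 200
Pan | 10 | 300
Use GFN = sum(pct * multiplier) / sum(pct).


Formula: GFN = sum(pct * multiplier) / sum(pct)
sum(pct * multiplier) = 8496
sum(pct) = 100
GFN = 8496 / 100 = 84.96

84.96


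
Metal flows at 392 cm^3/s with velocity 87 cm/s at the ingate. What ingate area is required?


Formula: A_ingate = Q / v  (continuity equation)
A = 392 cm^3/s / 87 cm/s = 4.5057 cm^2

4.5057 cm^2


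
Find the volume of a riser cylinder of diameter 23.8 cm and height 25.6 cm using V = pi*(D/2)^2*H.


Formula: V = pi * (D/2)^2 * H  (cylinder volume)
Radius = D/2 = 23.8/2 = 11.9 cm
V = pi * 11.9^2 * 25.6 = 11388.9520 cm^3


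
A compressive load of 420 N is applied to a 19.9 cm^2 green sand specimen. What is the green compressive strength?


Formula: Compressive Strength = Force / Area
Strength = 420 N / 19.9 cm^2 = 21.1055 N/cm^2

Answer: 21.1055 N/cm^2


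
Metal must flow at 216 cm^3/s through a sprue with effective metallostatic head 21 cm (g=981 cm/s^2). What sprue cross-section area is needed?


Formula: v = sqrt(2*g*h), A = Q/v
Velocity: v = sqrt(2 * 981 * 21) = sqrt(41202) = 202.9828 cm/s
Sprue area: A = Q / v = 216 / 202.9828 = 1.0641 cm^2


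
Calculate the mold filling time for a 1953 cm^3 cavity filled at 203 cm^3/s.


Formula: t_fill = V_mold / Q_flow
t = 1953 cm^3 / 203 cm^3/s = 9.6207 s

Final answer: 9.6207 s


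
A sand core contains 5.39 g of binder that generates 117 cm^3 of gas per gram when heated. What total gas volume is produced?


Formula: V_gas = W_binder * gas_evolution_rate
V = 5.39 g * 117 cm^3/g = 630.6300 cm^3

Answer: 630.6300 cm^3


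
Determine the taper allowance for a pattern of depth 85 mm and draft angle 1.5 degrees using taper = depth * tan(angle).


Formula: taper = depth * tan(draft_angle)
tan(1.5 deg) = 0.0261859
taper = 85 mm * 0.0261859 = 2.2258 mm

2.2258 mm


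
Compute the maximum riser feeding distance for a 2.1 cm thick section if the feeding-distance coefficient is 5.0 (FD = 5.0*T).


Formula: FD = 5.0 * T  (riser feeding-distance rule)
FD = 5.0 * 2.1 cm = 10.5000 cm

10.5000 cm


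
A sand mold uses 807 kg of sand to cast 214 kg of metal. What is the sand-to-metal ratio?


Formula: Sand-to-Metal Ratio = W_sand / W_metal
Ratio = 807 kg / 214 kg = 3.7710

Final answer: 3.7710


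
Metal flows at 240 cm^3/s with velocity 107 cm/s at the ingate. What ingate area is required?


Formula: A_ingate = Q / v  (continuity equation)
A = 240 cm^3/s / 107 cm/s = 2.2430 cm^2

Answer: 2.2430 cm^2


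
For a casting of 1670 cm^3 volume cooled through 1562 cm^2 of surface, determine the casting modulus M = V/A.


Formula: Casting Modulus M = V / A
M = 1670 cm^3 / 1562 cm^2 = 1.0691 cm

Final answer: 1.0691 cm


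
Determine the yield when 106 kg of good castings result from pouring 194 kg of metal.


Formula: Casting Yield = (W_good / W_total) * 100
Yield = (106 kg / 194 kg) * 100 = 54.6392%


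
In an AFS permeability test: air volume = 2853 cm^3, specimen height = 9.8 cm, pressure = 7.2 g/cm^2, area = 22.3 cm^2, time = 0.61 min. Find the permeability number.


Formula: Permeability Number P = (V * H) / (p * A * t)
Numerator: V * H = 2853 * 9.8 = 27959.4
Denominator: p * A * t = 7.2 * 22.3 * 0.61 = 97.9416
P = 27959.4 / 97.9416 = 285.4701

285.4701


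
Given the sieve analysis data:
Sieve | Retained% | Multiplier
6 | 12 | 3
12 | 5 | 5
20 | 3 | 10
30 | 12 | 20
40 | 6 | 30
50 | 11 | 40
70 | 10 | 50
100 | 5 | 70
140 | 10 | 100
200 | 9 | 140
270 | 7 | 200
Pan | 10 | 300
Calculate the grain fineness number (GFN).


Formula: GFN = sum(pct * multiplier) / sum(pct)
sum(pct * multiplier) = 8461
sum(pct) = 100
GFN = 8461 / 100 = 84.61


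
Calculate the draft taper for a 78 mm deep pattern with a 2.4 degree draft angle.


Formula: taper = depth * tan(draft_angle)
tan(2.4 deg) = 0.0419124
taper = 78 mm * 0.0419124 = 3.2692 mm

3.2692 mm


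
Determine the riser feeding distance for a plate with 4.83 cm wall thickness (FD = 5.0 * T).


Formula: FD = 5.0 * T  (riser feeding-distance rule)
FD = 5.0 * 4.83 cm = 24.1500 cm


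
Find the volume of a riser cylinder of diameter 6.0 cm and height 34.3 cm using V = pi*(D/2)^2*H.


Formula: V = pi * (D/2)^2 * H  (cylinder volume)
Radius = D/2 = 6.0/2 = 3.0 cm
V = pi * 3.0^2 * 34.3 = 969.8097 cm^3

Answer: 969.8097 cm^3


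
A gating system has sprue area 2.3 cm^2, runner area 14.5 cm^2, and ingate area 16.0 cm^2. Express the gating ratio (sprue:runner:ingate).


Sprue:Runner:Ingate = 1 : 14.5/2.3 : 16.0/2.3 = 1:6.30:6.96

Final answer: 1:6.30:6.96


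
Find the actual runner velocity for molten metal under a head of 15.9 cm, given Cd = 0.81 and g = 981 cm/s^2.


Formula: v = Cd * sqrt(2 * g * h)  (Torricelli with discharge coefficient)
2*g*h = 2 * 981 * 15.9 = 31195.8 cm^2/s^2
sqrt(31195.8) = 176.62333 cm/s
v = 0.81 * 176.62333 = 143.0649 cm/s

Final answer: 143.0649 cm/s
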